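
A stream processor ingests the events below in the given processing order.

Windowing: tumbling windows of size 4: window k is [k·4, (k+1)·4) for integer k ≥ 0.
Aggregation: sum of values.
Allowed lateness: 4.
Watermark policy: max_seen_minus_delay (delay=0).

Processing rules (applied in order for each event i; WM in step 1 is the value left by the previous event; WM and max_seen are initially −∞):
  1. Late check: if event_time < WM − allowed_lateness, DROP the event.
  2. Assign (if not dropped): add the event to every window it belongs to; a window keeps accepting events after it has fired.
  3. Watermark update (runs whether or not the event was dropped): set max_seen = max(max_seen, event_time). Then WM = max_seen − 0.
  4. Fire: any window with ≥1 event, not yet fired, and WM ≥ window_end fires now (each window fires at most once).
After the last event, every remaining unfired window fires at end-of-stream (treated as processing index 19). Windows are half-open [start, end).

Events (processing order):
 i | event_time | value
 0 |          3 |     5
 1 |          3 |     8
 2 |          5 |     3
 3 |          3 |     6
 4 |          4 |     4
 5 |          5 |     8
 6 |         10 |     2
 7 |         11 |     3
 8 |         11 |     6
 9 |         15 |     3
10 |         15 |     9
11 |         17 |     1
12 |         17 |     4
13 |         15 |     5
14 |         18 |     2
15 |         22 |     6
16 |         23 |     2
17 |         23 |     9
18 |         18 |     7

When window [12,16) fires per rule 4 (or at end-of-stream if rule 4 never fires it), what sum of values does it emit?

12

i=0 t=3 v=5: → [0,4); WM=3
i=1 t=3 v=8: → [0,4); WM=3
i=2 t=5 v=3: → [4,8); WM=5; [0,4) fires=13
i=3 t=3 v=6: → [0,4); WM=5
i=4 t=4 v=4: → [4,8); WM=5
i=5 t=5 v=8: → [4,8); WM=5
i=6 t=10 v=2: → [8,12); WM=10; [4,8) fires=15
i=7 t=11 v=3: → [8,12); WM=11
i=8 t=11 v=6: → [8,12); WM=11
i=9 t=15 v=3: → [12,16); WM=15; [8,12) fires=11
i=10 t=15 v=9: → [12,16); WM=15
i=11 t=17 v=1: → [16,20); WM=17; [12,16) fires=12
i=12 t=17 v=4: → [16,20); WM=17
i=13 t=15 v=5: → [12,16); WM=17
i=14 t=18 v=2: → [16,20); WM=18
i=15 t=22 v=6: → [20,24); WM=22; [16,20) fires=7
i=16 t=23 v=2: → [20,24); WM=23
i=17 t=23 v=9: → [20,24); WM=23
i=18 t=18 v=7: DROP (t<23-4); WM=23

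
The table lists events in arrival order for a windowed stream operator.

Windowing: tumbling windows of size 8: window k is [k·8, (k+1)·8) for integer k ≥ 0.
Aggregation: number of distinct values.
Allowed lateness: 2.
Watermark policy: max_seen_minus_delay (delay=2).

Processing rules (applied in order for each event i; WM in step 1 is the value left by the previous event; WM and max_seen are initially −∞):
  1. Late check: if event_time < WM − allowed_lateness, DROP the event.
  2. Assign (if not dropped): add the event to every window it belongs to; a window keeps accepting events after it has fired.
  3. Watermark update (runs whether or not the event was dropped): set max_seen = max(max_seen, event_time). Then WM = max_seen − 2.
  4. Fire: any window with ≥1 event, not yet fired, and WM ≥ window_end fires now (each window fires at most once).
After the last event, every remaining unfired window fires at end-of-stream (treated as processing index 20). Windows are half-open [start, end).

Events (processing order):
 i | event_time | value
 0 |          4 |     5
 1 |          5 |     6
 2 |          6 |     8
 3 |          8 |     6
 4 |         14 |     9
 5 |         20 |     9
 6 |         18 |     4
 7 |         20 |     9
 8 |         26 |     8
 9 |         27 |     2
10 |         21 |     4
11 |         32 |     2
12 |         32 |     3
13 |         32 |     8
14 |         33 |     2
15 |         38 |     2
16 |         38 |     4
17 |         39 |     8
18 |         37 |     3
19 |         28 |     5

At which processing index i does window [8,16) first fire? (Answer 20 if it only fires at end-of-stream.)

i=0 t=4 v=5: → [0,8); WM=2
i=1 t=5 v=6: → [0,8); WM=3
i=2 t=6 v=8: → [0,8); WM=4
i=3 t=8 v=6: → [8,16); WM=6
i=4 t=14 v=9: → [8,16); WM=12; [0,8) fires=3
i=5 t=20 v=9: → [16,24); WM=18; [8,16) fires=2
i=6 t=18 v=4: → [16,24); WM=18
i=7 t=20 v=9: → [16,24); WM=18
i=8 t=26 v=8: → [24,32); WM=24; [16,24) fires=2
i=9 t=27 v=2: → [24,32); WM=25
i=10 t=21 v=4: DROP (t<25-2); WM=25
i=11 t=32 v=2: → [32,40); WM=30
i=12 t=32 v=3: → [32,40); WM=30
i=13 t=32 v=8: → [32,40); WM=30
i=14 t=33 v=2: → [32,40); WM=31
i=15 t=38 v=2: → [32,40); WM=36; [24,32) fires=2
i=16 t=38 v=4: → [32,40); WM=36
i=17 t=39 v=8: → [32,40); WM=37
i=18 t=37 v=3: → [32,40); WM=37
i=19 t=28 v=5: DROP (t<37-2); WM=37

5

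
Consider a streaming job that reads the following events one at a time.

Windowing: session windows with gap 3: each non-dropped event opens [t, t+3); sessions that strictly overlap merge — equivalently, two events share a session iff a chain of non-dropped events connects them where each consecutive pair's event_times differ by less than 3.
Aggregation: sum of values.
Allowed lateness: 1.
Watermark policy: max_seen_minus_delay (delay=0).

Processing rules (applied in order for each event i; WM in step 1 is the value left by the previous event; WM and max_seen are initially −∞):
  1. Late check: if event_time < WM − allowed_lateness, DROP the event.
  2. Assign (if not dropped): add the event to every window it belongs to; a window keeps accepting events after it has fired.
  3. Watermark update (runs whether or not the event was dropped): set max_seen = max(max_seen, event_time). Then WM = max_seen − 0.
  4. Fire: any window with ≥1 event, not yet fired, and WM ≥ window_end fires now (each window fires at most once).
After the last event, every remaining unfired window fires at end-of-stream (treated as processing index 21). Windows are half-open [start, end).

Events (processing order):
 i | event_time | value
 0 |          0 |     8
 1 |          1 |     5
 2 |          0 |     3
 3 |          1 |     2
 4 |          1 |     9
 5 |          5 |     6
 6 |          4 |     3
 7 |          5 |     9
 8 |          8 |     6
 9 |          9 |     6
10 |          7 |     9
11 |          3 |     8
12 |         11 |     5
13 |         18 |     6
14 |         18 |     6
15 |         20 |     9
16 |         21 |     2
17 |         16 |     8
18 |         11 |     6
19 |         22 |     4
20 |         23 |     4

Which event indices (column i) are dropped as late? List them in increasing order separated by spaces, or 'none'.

10 11 17 18

i=0 t=0 v=8: → [0,3); WM=0
i=1 t=1 v=5: → [0,4); WM=1
i=2 t=0 v=3: → [0,4); WM=1
i=3 t=1 v=2: → [0,4); WM=1
i=4 t=1 v=9: → [0,4); WM=1
i=5 t=5 v=6: → [5,8); WM=5
i=6 t=4 v=3: → [4,8); WM=5
i=7 t=5 v=9: → [4,8); WM=5
i=8 t=8 v=6: → [8,11); WM=8
i=9 t=9 v=6: → [8,12); WM=9
i=10 t=7 v=9: DROP (t<9-1); WM=9
i=11 t=3 v=8: DROP (t<9-1); WM=9
i=12 t=11 v=5: → [8,14); WM=11
i=13 t=18 v=6: → [18,21); WM=18
i=14 t=18 v=6: → [18,21); WM=18
i=15 t=20 v=9: → [18,23); WM=20
i=16 t=21 v=2: → [18,24); WM=21
i=17 t=16 v=8: DROP (t<21-1); WM=21
i=18 t=11 v=6: DROP (t<21-1); WM=21
i=19 t=22 v=4: → [18,25); WM=22
i=20 t=23 v=4: → [18,26); WM=23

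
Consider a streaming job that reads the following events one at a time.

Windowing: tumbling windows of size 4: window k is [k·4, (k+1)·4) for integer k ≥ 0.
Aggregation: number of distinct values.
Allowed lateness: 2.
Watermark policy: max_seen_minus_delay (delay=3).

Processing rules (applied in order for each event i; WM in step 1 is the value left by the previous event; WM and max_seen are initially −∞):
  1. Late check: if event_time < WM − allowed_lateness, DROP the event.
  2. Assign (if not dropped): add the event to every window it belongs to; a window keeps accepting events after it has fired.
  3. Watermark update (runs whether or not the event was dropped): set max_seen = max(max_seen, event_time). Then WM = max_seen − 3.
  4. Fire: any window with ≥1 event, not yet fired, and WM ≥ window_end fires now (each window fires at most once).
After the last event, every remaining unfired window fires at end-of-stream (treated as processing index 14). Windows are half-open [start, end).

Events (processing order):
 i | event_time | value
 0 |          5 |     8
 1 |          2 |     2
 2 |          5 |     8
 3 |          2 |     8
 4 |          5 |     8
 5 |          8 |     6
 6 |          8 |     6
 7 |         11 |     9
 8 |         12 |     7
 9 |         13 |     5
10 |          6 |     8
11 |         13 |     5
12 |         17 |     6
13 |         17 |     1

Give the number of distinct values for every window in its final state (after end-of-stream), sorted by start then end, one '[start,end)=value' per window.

i=0 t=5 v=8: → [4,8); WM=2
i=1 t=2 v=2: → [0,4); WM=2
i=2 t=5 v=8: → [4,8); WM=2
i=3 t=2 v=8: → [0,4); WM=2
i=4 t=5 v=8: → [4,8); WM=2
i=5 t=8 v=6: → [8,12); WM=5; [0,4) fires=2
i=6 t=8 v=6: → [8,12); WM=5
i=7 t=11 v=9: → [8,12); WM=8; [4,8) fires=1
i=8 t=12 v=7: → [12,16); WM=9
i=9 t=13 v=5: → [12,16); WM=10
i=10 t=6 v=8: DROP (t<10-2); WM=10
i=11 t=13 v=5: → [12,16); WM=10
i=12 t=17 v=6: → [16,20); WM=14; [8,12) fires=2
i=13 t=17 v=1: → [16,20); WM=14

[0,4)=2 [4,8)=1 [8,12)=2 [12,16)=2 [16,20)=2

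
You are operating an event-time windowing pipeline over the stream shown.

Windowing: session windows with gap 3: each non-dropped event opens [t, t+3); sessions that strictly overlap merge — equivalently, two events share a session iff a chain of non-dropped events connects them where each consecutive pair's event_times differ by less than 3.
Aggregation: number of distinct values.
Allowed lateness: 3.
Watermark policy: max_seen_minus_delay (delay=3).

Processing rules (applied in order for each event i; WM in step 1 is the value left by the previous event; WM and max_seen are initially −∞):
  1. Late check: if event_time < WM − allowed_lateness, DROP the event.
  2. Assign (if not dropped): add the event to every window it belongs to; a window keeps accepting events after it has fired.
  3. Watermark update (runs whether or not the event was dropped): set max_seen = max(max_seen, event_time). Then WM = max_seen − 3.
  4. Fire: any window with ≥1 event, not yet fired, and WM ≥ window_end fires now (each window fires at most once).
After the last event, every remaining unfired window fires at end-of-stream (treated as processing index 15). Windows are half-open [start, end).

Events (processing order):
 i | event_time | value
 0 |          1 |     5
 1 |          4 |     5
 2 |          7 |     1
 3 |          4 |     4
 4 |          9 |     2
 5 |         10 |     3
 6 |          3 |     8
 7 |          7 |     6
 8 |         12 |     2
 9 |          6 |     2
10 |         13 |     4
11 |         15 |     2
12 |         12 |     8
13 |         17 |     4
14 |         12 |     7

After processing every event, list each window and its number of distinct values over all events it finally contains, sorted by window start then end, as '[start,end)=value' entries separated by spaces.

[1,4)=1 [4,20)=8

i=0 t=1 v=5: → [1,4); WM=-2
i=1 t=4 v=5: → [4,7); WM=1
i=2 t=7 v=1: → [7,10); WM=4
i=3 t=4 v=4: → [4,7); WM=4
i=4 t=9 v=2: → [7,12); WM=6
i=5 t=10 v=3: → [7,13); WM=7
i=6 t=3 v=8: DROP (t<7-3); WM=7
i=7 t=7 v=6: → [7,13); WM=7
i=8 t=12 v=2: → [7,15); WM=9
i=9 t=6 v=2: → [4,15); WM=9
i=10 t=13 v=4: → [4,16); WM=10
i=11 t=15 v=2: → [4,18); WM=12
i=12 t=12 v=8: → [4,18); WM=12
i=13 t=17 v=4: → [4,20); WM=14
i=14 t=12 v=7: → [4,20); WM=14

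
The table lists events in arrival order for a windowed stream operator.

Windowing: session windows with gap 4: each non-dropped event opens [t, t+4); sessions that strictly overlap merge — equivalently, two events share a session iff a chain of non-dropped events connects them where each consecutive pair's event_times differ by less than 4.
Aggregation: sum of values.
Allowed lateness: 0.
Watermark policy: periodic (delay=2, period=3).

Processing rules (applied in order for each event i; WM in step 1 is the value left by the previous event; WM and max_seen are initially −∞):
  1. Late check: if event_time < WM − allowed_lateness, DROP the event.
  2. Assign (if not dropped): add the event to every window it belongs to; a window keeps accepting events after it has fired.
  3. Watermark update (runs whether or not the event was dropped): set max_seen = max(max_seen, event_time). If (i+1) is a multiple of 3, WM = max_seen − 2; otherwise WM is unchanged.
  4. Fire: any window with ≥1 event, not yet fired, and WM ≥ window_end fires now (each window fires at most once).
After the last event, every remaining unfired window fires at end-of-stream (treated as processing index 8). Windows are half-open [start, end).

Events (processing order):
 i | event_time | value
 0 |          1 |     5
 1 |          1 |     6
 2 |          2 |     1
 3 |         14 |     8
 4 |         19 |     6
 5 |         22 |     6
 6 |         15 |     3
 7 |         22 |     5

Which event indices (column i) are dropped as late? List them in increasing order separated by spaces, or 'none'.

i=0 t=1 v=5: → [1,5); WM=−∞
i=1 t=1 v=6: → [1,5); WM=−∞
i=2 t=2 v=1: → [1,6); WM=0
i=3 t=14 v=8: → [14,18); WM=0
i=4 t=19 v=6: → [19,23); WM=0
i=5 t=22 v=6: → [19,26); WM=20
i=6 t=15 v=3: DROP (t<20-0); WM=20
i=7 t=22 v=5: → [19,26); WM=20

6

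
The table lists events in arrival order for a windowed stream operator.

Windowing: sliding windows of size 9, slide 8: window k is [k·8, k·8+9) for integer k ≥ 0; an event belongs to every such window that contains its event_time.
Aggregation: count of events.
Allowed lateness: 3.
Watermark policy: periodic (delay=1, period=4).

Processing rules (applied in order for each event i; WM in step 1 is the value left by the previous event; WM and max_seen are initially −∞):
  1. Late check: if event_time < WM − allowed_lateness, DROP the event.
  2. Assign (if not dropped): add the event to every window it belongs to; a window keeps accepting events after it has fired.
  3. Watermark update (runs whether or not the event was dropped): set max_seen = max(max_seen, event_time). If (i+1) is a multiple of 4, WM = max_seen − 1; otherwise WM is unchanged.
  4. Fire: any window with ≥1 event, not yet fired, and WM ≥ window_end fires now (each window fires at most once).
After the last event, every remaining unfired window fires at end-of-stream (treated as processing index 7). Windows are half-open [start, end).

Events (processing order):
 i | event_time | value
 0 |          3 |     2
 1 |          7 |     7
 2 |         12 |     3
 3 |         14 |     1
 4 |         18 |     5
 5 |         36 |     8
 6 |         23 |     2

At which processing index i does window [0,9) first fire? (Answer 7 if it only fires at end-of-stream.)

3

i=0 t=3 v=2: → [0,9); WM=−∞
i=1 t=7 v=7: → [0,9); WM=−∞
i=2 t=12 v=3: → [8,17); WM=−∞
i=3 t=14 v=1: → [8,17); WM=13; [0,9) fires=2
i=4 t=18 v=5: → [16,25); WM=13
i=5 t=36 v=8: → [32,41); WM=13
i=6 t=23 v=2: → [16,25); WM=13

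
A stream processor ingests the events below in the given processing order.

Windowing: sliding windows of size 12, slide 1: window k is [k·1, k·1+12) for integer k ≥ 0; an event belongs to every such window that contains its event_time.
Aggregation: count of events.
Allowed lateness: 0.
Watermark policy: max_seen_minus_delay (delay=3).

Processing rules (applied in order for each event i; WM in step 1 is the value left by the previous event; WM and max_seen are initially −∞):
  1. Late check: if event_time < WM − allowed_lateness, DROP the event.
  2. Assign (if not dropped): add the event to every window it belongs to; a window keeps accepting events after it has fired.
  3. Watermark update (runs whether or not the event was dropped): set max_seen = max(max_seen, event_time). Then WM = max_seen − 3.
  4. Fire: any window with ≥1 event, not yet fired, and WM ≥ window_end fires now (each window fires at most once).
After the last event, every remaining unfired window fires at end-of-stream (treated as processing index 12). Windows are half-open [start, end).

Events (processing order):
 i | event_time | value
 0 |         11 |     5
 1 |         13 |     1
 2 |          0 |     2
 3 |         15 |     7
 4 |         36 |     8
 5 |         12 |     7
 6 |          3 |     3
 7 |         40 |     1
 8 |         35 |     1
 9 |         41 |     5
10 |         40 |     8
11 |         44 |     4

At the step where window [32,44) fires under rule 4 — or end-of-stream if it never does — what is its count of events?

i=0 t=11 v=5: → [11,23),[10,22),[9,21),[8,20),[7,19),[6,18),[5,17),[4,16),[3,15),[2,14),[1,13),[0,12); WM=8
i=1 t=13 v=1: → [13,25),[12,24),[11,23),[10,22),[9,21),[8,20),[7,19),[6,18),[5,17),[4,16),[3,15),[2,14); WM=10
i=2 t=0 v=2: DROP (t<10-0); WM=10
i=3 t=15 v=7: → [15,27),[14,26),[13,25),[12,24),[11,23),[10,22),[9,21),[8,20),[7,19),[6,18),[5,17),[4,16); WM=12; [0,12) fires=1
i=4 t=36 v=8: → [36,48),[35,47),[34,46),[33,45),[32,44),[31,43),[30,42),[29,41),[28,40),[27,39),[26,38),[25,37); WM=33; [1,13) fires=1 [2,14) fires=2 [3,15) fires=2 [4,16) fires=3 [5,17) fires=3 [6,18) fires=3 [7,19) fires=3 [8,20) fires=3 [9,21) fires=3 [10,22) fires=3 [11,23) fires=3 [12,24) fires=2 [13,25) fires=2 [14,26) fires=1 [15,27) fires=1
i=5 t=12 v=7: DROP (t<33-0); WM=33
i=6 t=3 v=3: DROP (t<33-0); WM=33
i=7 t=40 v=1: → [40,52),[39,51),[38,50),[37,49),[36,48),[35,47),[34,46),[33,45),[32,44),[31,43),[30,42),[29,41); WM=37; [25,37) fires=1
i=8 t=35 v=1: DROP (t<37-0); WM=37
i=9 t=41 v=5: → [41,53),[40,52),[39,51),[38,50),[37,49),[36,48),[35,47),[34,46),[33,45),[32,44),[31,43),[30,42); WM=38; [26,38) fires=1
i=10 t=40 v=8: → [40,52),[39,51),[38,50),[37,49),[36,48),[35,47),[34,46),[33,45),[32,44),[31,43),[30,42),[29,41); WM=38
i=11 t=44 v=4: → [44,56),[43,55),[42,54),[41,53),[40,52),[39,51),[38,50),[37,49),[36,48),[35,47),[34,46),[33,45); WM=41; [27,39) fires=1 [28,40) fires=1 [29,41) fires=3

4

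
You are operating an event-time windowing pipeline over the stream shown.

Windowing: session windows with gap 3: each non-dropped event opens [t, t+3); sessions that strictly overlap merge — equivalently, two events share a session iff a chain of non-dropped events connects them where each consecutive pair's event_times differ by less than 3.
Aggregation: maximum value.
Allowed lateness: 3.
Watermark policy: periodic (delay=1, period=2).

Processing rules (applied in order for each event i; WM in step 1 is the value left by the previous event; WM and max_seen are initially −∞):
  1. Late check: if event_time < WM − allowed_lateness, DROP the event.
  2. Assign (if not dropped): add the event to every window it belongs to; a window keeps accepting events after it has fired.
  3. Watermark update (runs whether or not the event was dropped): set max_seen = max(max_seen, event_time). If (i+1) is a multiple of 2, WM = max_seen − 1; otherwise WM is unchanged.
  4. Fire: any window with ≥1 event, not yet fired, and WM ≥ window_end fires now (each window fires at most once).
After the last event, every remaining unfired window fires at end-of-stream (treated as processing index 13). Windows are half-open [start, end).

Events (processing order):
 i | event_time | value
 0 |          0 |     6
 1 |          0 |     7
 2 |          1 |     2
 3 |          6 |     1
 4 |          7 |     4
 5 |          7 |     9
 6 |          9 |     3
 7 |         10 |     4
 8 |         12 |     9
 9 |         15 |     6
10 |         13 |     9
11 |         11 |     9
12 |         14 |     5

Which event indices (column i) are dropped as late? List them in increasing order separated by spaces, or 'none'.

none

i=0 t=0 v=6: → [0,3); WM=−∞
i=1 t=0 v=7: → [0,3); WM=-1
i=2 t=1 v=2: → [0,4); WM=-1
i=3 t=6 v=1: → [6,9); WM=5
i=4 t=7 v=4: → [6,10); WM=5
i=5 t=7 v=9: → [6,10); WM=6
i=6 t=9 v=3: → [6,12); WM=6
i=7 t=10 v=4: → [6,13); WM=9
i=8 t=12 v=9: → [6,15); WM=9
i=9 t=15 v=6: → [15,18); WM=14
i=10 t=13 v=9: → [6,18); WM=14
i=11 t=11 v=9: → [6,18); WM=14
i=12 t=14 v=5: → [6,18); WM=14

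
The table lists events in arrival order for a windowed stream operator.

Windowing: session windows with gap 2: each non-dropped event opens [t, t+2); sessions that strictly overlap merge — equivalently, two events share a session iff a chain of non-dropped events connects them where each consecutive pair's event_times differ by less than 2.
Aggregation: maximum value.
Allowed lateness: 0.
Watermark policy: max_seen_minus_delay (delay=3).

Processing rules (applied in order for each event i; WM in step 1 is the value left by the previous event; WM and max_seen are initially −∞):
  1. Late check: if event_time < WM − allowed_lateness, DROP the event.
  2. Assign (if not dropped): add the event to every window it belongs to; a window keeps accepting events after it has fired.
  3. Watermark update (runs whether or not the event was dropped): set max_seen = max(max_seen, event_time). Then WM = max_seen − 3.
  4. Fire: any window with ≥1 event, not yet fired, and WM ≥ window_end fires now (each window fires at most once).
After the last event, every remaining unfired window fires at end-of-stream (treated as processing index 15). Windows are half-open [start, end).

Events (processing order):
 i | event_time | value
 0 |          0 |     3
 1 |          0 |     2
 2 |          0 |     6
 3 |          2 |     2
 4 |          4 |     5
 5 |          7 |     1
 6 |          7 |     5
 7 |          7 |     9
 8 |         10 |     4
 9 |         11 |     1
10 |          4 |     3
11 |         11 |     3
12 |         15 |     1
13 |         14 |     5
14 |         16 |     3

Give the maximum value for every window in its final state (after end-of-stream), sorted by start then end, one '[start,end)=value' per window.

[0,2)=6 [2,4)=2 [4,6)=5 [7,9)=9 [10,13)=4 [14,18)=5

i=0 t=0 v=3: → [0,2); WM=-3
i=1 t=0 v=2: → [0,2); WM=-3
i=2 t=0 v=6: → [0,2); WM=-3
i=3 t=2 v=2: → [2,4); WM=-1
i=4 t=4 v=5: → [4,6); WM=1
i=5 t=7 v=1: → [7,9); WM=4
i=6 t=7 v=5: → [7,9); WM=4
i=7 t=7 v=9: → [7,9); WM=4
i=8 t=10 v=4: → [10,12); WM=7
i=9 t=11 v=1: → [10,13); WM=8
i=10 t=4 v=3: DROP (t<8-0); WM=8
i=11 t=11 v=3: → [10,13); WM=8
i=12 t=15 v=1: → [15,17); WM=12
i=13 t=14 v=5: → [14,17); WM=12
i=14 t=16 v=3: → [14,18); WM=13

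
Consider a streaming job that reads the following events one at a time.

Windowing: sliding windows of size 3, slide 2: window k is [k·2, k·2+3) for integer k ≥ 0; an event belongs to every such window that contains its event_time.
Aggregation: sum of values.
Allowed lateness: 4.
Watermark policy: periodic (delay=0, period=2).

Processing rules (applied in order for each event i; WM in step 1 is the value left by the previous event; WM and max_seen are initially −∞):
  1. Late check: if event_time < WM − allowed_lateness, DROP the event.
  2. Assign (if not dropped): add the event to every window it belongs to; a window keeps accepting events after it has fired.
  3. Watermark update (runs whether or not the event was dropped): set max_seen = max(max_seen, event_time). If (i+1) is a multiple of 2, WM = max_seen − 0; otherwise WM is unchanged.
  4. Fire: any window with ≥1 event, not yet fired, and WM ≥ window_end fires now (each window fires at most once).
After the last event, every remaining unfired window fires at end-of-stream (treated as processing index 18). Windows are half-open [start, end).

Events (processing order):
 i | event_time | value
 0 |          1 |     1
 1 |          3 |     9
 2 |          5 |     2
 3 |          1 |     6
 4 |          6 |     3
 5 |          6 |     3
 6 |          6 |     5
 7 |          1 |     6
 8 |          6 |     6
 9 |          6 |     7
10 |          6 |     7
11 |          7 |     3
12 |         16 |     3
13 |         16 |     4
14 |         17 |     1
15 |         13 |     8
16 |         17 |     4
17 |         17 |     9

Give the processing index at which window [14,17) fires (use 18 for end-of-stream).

i=0 t=1 v=1: → [0,3); WM=−∞
i=1 t=3 v=9: → [2,5); WM=3; [0,3) fires=1
i=2 t=5 v=2: → [4,7); WM=3
i=3 t=1 v=6: → [0,3); WM=5; [2,5) fires=9
i=4 t=6 v=3: → [6,9),[4,7); WM=5
i=5 t=6 v=3: → [6,9),[4,7); WM=6
i=6 t=6 v=5: → [6,9),[4,7); WM=6
i=7 t=1 v=6: DROP (t<6-4); WM=6
i=8 t=6 v=6: → [6,9),[4,7); WM=6
i=9 t=6 v=7: → [6,9),[4,7); WM=6
i=10 t=6 v=7: → [6,9),[4,7); WM=6
i=11 t=7 v=3: → [6,9); WM=7; [4,7) fires=33
i=12 t=16 v=3: → [16,19),[14,17); WM=7
i=13 t=16 v=4: → [16,19),[14,17); WM=16; [6,9) fires=34
i=14 t=17 v=1: → [16,19); WM=16
i=15 t=13 v=8: → [12,15); WM=17; [12,15) fires=8 [14,17) fires=7
i=16 t=17 v=4: → [16,19); WM=17
i=17 t=17 v=9: → [16,19); WM=17

15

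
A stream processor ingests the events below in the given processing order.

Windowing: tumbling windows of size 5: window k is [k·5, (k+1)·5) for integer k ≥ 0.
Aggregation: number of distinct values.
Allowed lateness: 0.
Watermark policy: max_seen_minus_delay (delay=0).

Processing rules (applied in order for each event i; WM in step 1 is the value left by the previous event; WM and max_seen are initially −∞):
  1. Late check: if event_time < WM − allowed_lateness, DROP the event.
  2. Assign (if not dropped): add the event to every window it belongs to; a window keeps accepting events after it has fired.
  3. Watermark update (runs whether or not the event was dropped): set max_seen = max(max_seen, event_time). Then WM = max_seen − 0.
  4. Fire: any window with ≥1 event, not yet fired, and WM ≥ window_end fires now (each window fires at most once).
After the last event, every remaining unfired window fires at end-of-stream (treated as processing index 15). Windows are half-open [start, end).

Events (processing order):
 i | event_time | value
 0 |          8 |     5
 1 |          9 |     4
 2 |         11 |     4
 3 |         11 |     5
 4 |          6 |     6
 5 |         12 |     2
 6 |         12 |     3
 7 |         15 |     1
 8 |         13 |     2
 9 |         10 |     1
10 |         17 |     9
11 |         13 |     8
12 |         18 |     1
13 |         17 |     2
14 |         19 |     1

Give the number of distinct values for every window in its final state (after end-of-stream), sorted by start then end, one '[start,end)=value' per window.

i=0 t=8 v=5: → [5,10); WM=8
i=1 t=9 v=4: → [5,10); WM=9
i=2 t=11 v=4: → [10,15); WM=11; [5,10) fires=2
i=3 t=11 v=5: → [10,15); WM=11
i=4 t=6 v=6: DROP (t<11-0); WM=11
i=5 t=12 v=2: → [10,15); WM=12
i=6 t=12 v=3: → [10,15); WM=12
i=7 t=15 v=1: → [15,20); WM=15; [10,15) fires=4
i=8 t=13 v=2: DROP (t<15-0); WM=15
i=9 t=10 v=1: DROP (t<15-0); WM=15
i=10 t=17 v=9: → [15,20); WM=17
i=11 t=13 v=8: DROP (t<17-0); WM=17
i=12 t=18 v=1: → [15,20); WM=18
i=13 t=17 v=2: DROP (t<18-0); WM=18
i=14 t=19 v=1: → [15,20); WM=19

[5,10)=2 [10,15)=4 [15,20)=2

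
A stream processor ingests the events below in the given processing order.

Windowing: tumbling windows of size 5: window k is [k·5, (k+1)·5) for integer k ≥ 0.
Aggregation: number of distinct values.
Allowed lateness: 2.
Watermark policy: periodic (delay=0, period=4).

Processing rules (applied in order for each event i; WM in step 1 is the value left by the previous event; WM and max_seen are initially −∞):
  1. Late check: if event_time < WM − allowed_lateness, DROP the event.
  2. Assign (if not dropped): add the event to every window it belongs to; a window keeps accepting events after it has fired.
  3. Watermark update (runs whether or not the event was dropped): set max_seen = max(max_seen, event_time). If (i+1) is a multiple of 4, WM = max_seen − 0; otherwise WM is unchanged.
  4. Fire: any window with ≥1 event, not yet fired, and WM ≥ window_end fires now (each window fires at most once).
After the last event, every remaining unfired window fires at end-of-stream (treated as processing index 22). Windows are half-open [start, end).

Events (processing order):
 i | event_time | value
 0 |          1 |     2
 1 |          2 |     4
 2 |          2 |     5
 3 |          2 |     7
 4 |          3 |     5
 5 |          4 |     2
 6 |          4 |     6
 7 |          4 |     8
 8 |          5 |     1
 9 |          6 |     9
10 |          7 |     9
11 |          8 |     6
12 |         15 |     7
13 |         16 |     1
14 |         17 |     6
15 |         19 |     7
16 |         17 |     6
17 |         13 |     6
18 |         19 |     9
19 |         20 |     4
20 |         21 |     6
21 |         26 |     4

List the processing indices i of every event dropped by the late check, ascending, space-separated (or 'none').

i=0 t=1 v=2: → [0,5); WM=−∞
i=1 t=2 v=4: → [0,5); WM=−∞
i=2 t=2 v=5: → [0,5); WM=−∞
i=3 t=2 v=7: → [0,5); WM=2
i=4 t=3 v=5: → [0,5); WM=2
i=5 t=4 v=2: → [0,5); WM=2
i=6 t=4 v=6: → [0,5); WM=2
i=7 t=4 v=8: → [0,5); WM=4
i=8 t=5 v=1: → [5,10); WM=4
i=9 t=6 v=9: → [5,10); WM=4
i=10 t=7 v=9: → [5,10); WM=4
i=11 t=8 v=6: → [5,10); WM=8; [0,5) fires=6
i=12 t=15 v=7: → [15,20); WM=8
i=13 t=16 v=1: → [15,20); WM=8
i=14 t=17 v=6: → [15,20); WM=8
i=15 t=19 v=7: → [15,20); WM=19; [5,10) fires=3
i=16 t=17 v=6: → [15,20); WM=19
i=17 t=13 v=6: DROP (t<19-2); WM=19
i=18 t=19 v=9: → [15,20); WM=19
i=19 t=20 v=4: → [20,25); WM=20; [15,20) fires=4
i=20 t=21 v=6: → [20,25); WM=20
i=21 t=26 v=4: → [25,30); WM=20

17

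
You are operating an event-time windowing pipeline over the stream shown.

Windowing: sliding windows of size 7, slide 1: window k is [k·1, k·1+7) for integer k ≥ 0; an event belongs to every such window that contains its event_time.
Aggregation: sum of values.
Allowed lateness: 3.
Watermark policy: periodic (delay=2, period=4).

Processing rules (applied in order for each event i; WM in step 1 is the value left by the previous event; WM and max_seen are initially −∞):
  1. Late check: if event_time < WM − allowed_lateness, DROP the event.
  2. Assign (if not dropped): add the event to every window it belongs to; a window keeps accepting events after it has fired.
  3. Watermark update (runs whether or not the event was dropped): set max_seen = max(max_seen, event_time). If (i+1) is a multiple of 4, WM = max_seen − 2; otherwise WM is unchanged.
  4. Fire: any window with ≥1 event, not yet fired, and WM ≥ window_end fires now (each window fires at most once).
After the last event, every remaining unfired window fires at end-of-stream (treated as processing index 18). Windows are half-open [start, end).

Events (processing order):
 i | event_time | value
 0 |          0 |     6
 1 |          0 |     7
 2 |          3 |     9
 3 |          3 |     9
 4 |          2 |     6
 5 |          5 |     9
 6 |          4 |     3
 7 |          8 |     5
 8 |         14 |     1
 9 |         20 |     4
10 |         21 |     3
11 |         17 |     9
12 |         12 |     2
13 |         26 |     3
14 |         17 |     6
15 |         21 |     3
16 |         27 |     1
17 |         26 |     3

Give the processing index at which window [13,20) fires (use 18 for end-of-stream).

i=0 t=0 v=6: → [0,7); WM=−∞
i=1 t=0 v=7: → [0,7); WM=−∞
i=2 t=3 v=9: → [3,10),[2,9),[1,8),[0,7); WM=−∞
i=3 t=3 v=9: → [3,10),[2,9),[1,8),[0,7); WM=1
i=4 t=2 v=6: → [2,9),[1,8),[0,7); WM=1
i=5 t=5 v=9: → [5,12),[4,11),[3,10),[2,9),[1,8),[0,7); WM=1
i=6 t=4 v=3: → [4,11),[3,10),[2,9),[1,8),[0,7); WM=1
i=7 t=8 v=5: → [8,15),[7,14),[6,13),[5,12),[4,11),[3,10),[2,9); WM=6
i=8 t=14 v=1: → [14,21),[13,20),[12,19),[11,18),[10,17),[9,16),[8,15); WM=6
i=9 t=20 v=4: → [20,27),[19,26),[18,25),[17,24),[16,23),[15,22),[14,21); WM=6
i=10 t=21 v=3: → [21,28),[20,27),[19,26),[18,25),[17,24),[16,23),[15,22); WM=6
i=11 t=17 v=9: → [17,24),[16,23),[15,22),[14,21),[13,20),[12,19),[11,18); WM=19; [0,7) fires=49 [1,8) fires=36 [2,9) fires=41 [3,10) fires=35 [4,11) fires=17 [5,12) fires=14 [6,13) fires=5 [7,14) fires=5 [8,15) fires=6 [9,16) fires=1 [10,17) fires=1 [11,18) fires=10 [12,19) fires=10
i=12 t=12 v=2: DROP (t<19-3); WM=19
i=13 t=26 v=3: → [26,33),[25,32),[24,31),[23,30),[22,29),[21,28),[20,27); WM=19
i=14 t=17 v=6: → [17,24),[16,23),[15,22),[14,21),[13,20),[12,19),[11,18); WM=19
i=15 t=21 v=3: → [21,28),[20,27),[19,26),[18,25),[17,24),[16,23),[15,22); WM=24; [13,20) fires=16 [14,21) fires=20 [15,22) fires=25 [16,23) fires=25 [17,24) fires=25
i=16 t=27 v=1: → [27,34),[26,33),[25,32),[24,31),[23,30),[22,29),[21,28); WM=24
i=17 t=26 v=3: → [26,33),[25,32),[24,31),[23,30),[22,29),[21,28),[20,27); WM=24

15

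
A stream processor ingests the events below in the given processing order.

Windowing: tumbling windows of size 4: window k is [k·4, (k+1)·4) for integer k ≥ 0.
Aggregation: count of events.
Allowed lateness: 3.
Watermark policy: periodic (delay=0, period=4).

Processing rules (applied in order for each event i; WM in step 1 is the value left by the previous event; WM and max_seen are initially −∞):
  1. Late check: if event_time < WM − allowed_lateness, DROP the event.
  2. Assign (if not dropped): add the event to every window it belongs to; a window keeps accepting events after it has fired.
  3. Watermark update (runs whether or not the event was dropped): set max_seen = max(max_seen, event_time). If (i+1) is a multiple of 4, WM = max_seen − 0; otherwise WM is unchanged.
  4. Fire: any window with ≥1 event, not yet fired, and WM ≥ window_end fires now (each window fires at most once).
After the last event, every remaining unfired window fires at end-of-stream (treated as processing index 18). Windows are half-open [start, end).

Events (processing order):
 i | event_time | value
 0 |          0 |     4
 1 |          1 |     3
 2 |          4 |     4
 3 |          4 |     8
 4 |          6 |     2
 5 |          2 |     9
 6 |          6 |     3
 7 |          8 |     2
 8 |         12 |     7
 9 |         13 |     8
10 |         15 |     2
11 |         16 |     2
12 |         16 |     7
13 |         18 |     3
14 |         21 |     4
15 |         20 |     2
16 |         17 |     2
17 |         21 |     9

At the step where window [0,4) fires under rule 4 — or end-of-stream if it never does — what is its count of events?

2

i=0 t=0 v=4: → [0,4); WM=−∞
i=1 t=1 v=3: → [0,4); WM=−∞
i=2 t=4 v=4: → [4,8); WM=−∞
i=3 t=4 v=8: → [4,8); WM=4; [0,4) fires=2
i=4 t=6 v=2: → [4,8); WM=4
i=5 t=2 v=9: → [0,4); WM=4
i=6 t=6 v=3: → [4,8); WM=4
i=7 t=8 v=2: → [8,12); WM=8; [4,8) fires=4
i=8 t=12 v=7: → [12,16); WM=8
i=9 t=13 v=8: → [12,16); WM=8
i=10 t=15 v=2: → [12,16); WM=8
i=11 t=16 v=2: → [16,20); WM=16; [8,12) fires=1 [12,16) fires=3
i=12 t=16 v=7: → [16,20); WM=16
i=13 t=18 v=3: → [16,20); WM=16
i=14 t=21 v=4: → [20,24); WM=16
i=15 t=20 v=2: → [20,24); WM=21; [16,20) fires=3
i=16 t=17 v=2: DROP (t<21-3); WM=21
i=17 t=21 v=9: → [20,24); WM=21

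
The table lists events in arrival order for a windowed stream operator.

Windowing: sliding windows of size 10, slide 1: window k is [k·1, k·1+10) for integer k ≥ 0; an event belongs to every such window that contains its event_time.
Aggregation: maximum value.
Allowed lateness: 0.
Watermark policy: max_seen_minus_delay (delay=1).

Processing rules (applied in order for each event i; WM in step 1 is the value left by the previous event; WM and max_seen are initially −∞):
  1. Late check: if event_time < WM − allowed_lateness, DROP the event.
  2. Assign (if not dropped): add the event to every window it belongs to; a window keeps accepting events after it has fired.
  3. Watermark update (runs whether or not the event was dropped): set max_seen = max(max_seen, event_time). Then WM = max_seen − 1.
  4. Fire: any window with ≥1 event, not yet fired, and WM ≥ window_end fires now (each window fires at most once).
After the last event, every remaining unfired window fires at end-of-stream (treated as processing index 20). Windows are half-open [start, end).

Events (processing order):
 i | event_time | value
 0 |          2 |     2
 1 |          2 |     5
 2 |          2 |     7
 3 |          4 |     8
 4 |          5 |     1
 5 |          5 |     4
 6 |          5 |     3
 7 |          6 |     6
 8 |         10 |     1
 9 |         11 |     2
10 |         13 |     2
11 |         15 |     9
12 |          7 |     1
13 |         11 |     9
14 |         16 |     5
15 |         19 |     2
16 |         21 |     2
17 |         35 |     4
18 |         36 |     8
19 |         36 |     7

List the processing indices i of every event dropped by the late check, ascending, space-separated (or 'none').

12 13

i=0 t=2 v=2: → [2,12),[1,11),[0,10); WM=1
i=1 t=2 v=5: → [2,12),[1,11),[0,10); WM=1
i=2 t=2 v=7: → [2,12),[1,11),[0,10); WM=1
i=3 t=4 v=8: → [4,14),[3,13),[2,12),[1,11),[0,10); WM=3
i=4 t=5 v=1: → [5,15),[4,14),[3,13),[2,12),[1,11),[0,10); WM=4
i=5 t=5 v=4: → [5,15),[4,14),[3,13),[2,12),[1,11),[0,10); WM=4
i=6 t=5 v=3: → [5,15),[4,14),[3,13),[2,12),[1,11),[0,10); WM=4
i=7 t=6 v=6: → [6,16),[5,15),[4,14),[3,13),[2,12),[1,11),[0,10); WM=5
i=8 t=10 v=1: → [10,20),[9,19),[8,18),[7,17),[6,16),[5,15),[4,14),[3,13),[2,12),[1,11); WM=9
i=9 t=11 v=2: → [11,21),[10,20),[9,19),[8,18),[7,17),[6,16),[5,15),[4,14),[3,13),[2,12); WM=10; [0,10) fires=8
i=10 t=13 v=2: → [13,23),[12,22),[11,21),[10,20),[9,19),[8,18),[7,17),[6,16),[5,15),[4,14); WM=12; [1,11) fires=8 [2,12) fires=8
i=11 t=15 v=9: → [15,25),[14,24),[13,23),[12,22),[11,21),[10,20),[9,19),[8,18),[7,17),[6,16); WM=14; [3,13) fires=8 [4,14) fires=8
i=12 t=7 v=1: DROP (t<14-0); WM=14
i=13 t=11 v=9: DROP (t<14-0); WM=14
i=14 t=16 v=5: → [16,26),[15,25),[14,24),[13,23),[12,22),[11,21),[10,20),[9,19),[8,18),[7,17); WM=15; [5,15) fires=6
i=15 t=19 v=2: → [19,29),[18,28),[17,27),[16,26),[15,25),[14,24),[13,23),[12,22),[11,21),[10,20); WM=18; [6,16) fires=9 [7,17) fires=9 [8,18) fires=9
i=16 t=21 v=2: → [21,31),[20,30),[19,29),[18,28),[17,27),[16,26),[15,25),[14,24),[13,23),[12,22); WM=20; [9,19) fires=9 [10,20) fires=9
i=17 t=35 v=4: → [35,45),[34,44),[33,43),[32,42),[31,41),[30,40),[29,39),[28,38),[27,37),[26,36); WM=34; [11,21) fires=9 [12,22) fires=9 [13,23) fires=9 [14,24) fires=9 [15,25) fires=9 [16,26) fires=5 [17,27) fires=2 [18,28) fires=2 [19,29) fires=2 [20,30) fires=2 [21,31) fires=2
i=18 t=36 v=8: → [36,46),[35,45),[34,44),[33,43),[32,42),[31,41),[30,40),[29,39),[28,38),[27,37); WM=35
i=19 t=36 v=7: → [36,46),[35,45),[34,44),[33,43),[32,42),[31,41),[30,40),[29,39),[28,38),[27,37); WM=35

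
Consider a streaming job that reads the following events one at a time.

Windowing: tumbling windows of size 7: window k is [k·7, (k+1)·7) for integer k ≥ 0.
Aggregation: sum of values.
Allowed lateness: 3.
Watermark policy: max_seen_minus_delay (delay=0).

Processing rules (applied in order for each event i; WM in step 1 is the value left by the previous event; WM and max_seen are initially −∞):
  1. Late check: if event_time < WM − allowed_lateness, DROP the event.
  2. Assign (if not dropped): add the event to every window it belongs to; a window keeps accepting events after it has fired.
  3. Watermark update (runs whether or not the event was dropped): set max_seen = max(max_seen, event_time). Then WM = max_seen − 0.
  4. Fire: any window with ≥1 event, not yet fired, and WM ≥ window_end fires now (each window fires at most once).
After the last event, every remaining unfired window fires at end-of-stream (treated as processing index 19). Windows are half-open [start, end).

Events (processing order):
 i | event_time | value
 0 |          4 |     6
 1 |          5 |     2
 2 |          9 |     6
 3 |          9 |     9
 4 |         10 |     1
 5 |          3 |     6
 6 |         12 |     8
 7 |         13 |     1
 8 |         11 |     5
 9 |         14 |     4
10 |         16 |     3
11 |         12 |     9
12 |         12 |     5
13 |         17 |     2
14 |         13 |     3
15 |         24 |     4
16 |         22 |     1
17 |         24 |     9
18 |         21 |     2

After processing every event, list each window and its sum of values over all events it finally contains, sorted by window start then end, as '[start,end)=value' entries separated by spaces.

i=0 t=4 v=6: → [0,7); WM=4
i=1 t=5 v=2: → [0,7); WM=5
i=2 t=9 v=6: → [7,14); WM=9; [0,7) fires=8
i=3 t=9 v=9: → [7,14); WM=9
i=4 t=10 v=1: → [7,14); WM=10
i=5 t=3 v=6: DROP (t<10-3); WM=10
i=6 t=12 v=8: → [7,14); WM=12
i=7 t=13 v=1: → [7,14); WM=13
i=8 t=11 v=5: → [7,14); WM=13
i=9 t=14 v=4: → [14,21); WM=14; [7,14) fires=30
i=10 t=16 v=3: → [14,21); WM=16
i=11 t=12 v=9: DROP (t<16-3); WM=16
i=12 t=12 v=5: DROP (t<16-3); WM=16
i=13 t=17 v=2: → [14,21); WM=17
i=14 t=13 v=3: DROP (t<17-3); WM=17
i=15 t=24 v=4: → [21,28); WM=24; [14,21) fires=9
i=16 t=22 v=1: → [21,28); WM=24
i=17 t=24 v=9: → [21,28); WM=24
i=18 t=21 v=2: → [21,28); WM=24

[0,7)=8 [7,14)=30 [14,21)=9 [21,28)=16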